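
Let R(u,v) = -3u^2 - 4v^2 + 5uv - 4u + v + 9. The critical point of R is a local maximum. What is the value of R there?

∂R/∂u = -6u + 5v - 4 = 0 and ∂R/∂v = 5u - 8v + 1 = 0, so (u, v) = (-27/23, -14/23).
The Hessian has R_{uu} = -6, R_{vv} = -8, R_{uv} = 5, giving D = 23 > 0 with R_{uu} < 0, so the point is a local maximum.
R(-27/23, -14/23) = 254/23.

254/23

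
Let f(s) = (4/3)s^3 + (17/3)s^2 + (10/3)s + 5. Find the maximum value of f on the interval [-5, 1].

46/3

Differentiating, f'(s) = 4s^2 + (34/3)s + 10/3; which vanishes at s = -5/2 and s = -1/3.
Candidates: f(-5) = -110/3, f(-5/2) = 45/4, f(-1/3) = 362/81, f(1) = 46/3.
Hence the absolute maximum is 46/3 at s = 1.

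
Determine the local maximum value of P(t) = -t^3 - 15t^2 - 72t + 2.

114

P'(t) = -3t^2 - 30t - 72. Setting P'(t) = 0 gives t ∈ {-6, -4}.
P''(t) = -6t - 30. P''(-6) = 6 > 0 ⇒ local minimum; P''(-4) = -6 < 0 ⇒ local maximum.
Thus P has its local maximum at t = -4, with value 114.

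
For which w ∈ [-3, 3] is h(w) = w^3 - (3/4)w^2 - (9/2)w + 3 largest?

h'(w) = 3w^2 - (3/2)w - 9/2, which vanishes at w = -1 and w = 3/2.
Evaluating at the critical points and endpoints: h(-3) = -69/4; h(-1) = 23/4; h(3/2) = -33/16; h(3) = 39/4.
So the maximum is h(3) = 39/4.

3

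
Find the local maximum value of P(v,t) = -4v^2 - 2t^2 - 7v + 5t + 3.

∂P/∂v = -8v - 7 = 0 and ∂P/∂t = -4t + 5 = 0, so (v, t) = (-7/8, 5/4).
The Hessian has P_{vv} = -8, P_{tt} = -4, P_{vt} = 0, giving D = 32 > 0 with P_{vv} < 0, so the point is a local maximum.
P(-7/8, 5/4) = 147/16.

147/16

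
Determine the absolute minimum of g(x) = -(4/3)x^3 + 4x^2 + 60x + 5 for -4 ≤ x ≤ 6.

-103

g'(x) = -4x^2 + 8x + 60, which vanishes at x = -3 and x = 5.
Compare values at every candidate in [-4, 6]: g(-4) = -257/3,  g(-3) = -103,  g(5) = 715/3,  g(6) = 221.
Hence the absolute minimum is -103 at x = -3.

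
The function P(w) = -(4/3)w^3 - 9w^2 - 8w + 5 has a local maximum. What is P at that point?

Critical points: P'(w) = -4w^2 - 18w - 8 vanishes at w = -4, -1/2.
Since P''(w) = -8w - 18, we get P''(-4) = 14 > 0 ⇒ local minimum; P''(-1/2) = -14 < 0 ⇒ local maximum.
Thus P has its local maximum at w = -1/2, with value 83/12.

83/12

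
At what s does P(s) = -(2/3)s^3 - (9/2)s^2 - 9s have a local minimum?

P'(s) = -2s^2 - 9s - 9 = 0 at s = -3, -3/2.
Second-derivative test with P''(s) = -4s - 9: P''(-3) = 3 > 0 ⇒ local minimum; P''(-3/2) = -3 < 0 ⇒ local maximum.
Thus P has its local minimum at s = -3, with value 9/2.

-3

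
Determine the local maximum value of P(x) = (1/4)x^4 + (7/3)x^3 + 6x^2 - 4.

29/4

Critical points: P'(x) = x^3 + 7x^2 + 12x vanishes at x = -4, -3, 0.
Second-derivative test with P''(x) = 3x^2 + 14x + 12: P''(-4) = 4 > 0 ⇒ local minimum; P''(-3) = -3 < 0 ⇒ local maximum; P''(0) = 12 > 0 ⇒ local minimum.
So the local maximum value is P(-3) = 29/4.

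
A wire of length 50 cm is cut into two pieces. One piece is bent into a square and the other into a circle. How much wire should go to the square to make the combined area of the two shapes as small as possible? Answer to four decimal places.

28.0050

Let x be the length used for the square. Square side x/4; circle radius (50−x)/(2π).
A(x) = (x/4)² + π·((50−x)/(2π))² = x²/16 + (50−x)²/(4π) for 0 ≤ x ≤ 50. A'(x) = x/8 − (50−x)/(2π) = 0 gives x = 4·50/(π+4) ≈ 28.0050.
A'' = 1/8 + 1/(2π) > 0, so this gives the minimum combined area; x ≈ 28.0050 cm to the square.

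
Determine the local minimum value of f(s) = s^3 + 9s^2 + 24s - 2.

Critical points: f'(s) = 3s^2 + 18s + 24 vanishes at s = -4, -2.
Since f''(s) = 6s + 18, we get f''(-4) = -6 < 0 ⇒ local maximum; f''(-2) = 6 > 0 ⇒ local minimum.
So the local minimum value is f(-2) = -22.

-22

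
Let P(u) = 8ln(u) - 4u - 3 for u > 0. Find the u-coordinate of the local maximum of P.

2

P'(u) = 8/u − 4 = 0 gives u = 2.
P''(u) = -8/u², which is negative for u > 0, so this is a local maximum.
P(2) = 8·ln(2) - 8 - 3 ≈ -5.4548.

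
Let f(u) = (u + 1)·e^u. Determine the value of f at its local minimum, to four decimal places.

By the product rule, f'(u) = (u + 2)·e^u. Since e^u > 0, the only critical point is u = -2.
f''(-2) has the same sign as 1 > 0, so this is a local minimum.
f(-2) = (-1)·e^(-2) ≈ -0.1353.

-0.1353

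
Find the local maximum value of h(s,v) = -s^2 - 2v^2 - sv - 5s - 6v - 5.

∂h/∂s = -2s - v - 5 = 0 and ∂h/∂v = -s - 4v - 6 = 0, so (s, v) = (-2, -1).
The Hessian has h_{ss} = -2, h_{vv} = -4, h_{sv} = -1, giving D = 7 > 0 with h_{ss} < 0, so the point is a local maximum.
h(-2, -1) = 3.

3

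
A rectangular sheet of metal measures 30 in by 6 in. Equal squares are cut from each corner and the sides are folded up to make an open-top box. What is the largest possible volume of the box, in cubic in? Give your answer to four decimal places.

121.8727

With cut size x, the volume is V(x) = x(30 − 2x)(6 − 2x) for 0 < x < 3.
V'(x) = 12x^2 − 144x + 180. Setting V'(x) = 0 gives x ≈ 1.4174 (the root in (0, 3)).
V''(x) = 24x − 144 is negative there, so this is the maximum; V ≈ 121.8727.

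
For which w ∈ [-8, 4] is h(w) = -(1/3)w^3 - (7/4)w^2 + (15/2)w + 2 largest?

3/2

The derivative is -w^2 - (7/2)w + 15/2, which vanishes at w = -5 and w = 3/2.
Candidates: h(-8) = 2/3; h(-5) = -451/12; h(3/2) = 131/16; h(4) = -52/3.
So the maximum is h(3/2) = 131/16.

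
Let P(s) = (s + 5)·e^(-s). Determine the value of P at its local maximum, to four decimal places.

54.5982

Differentiating with the product rule gives P'(s) = (-s - 4)·e^(-s). Since e^(-s) > 0, the only critical point is s = -4.
P''(-4) has the same sign as -1 < 0, so this is a local maximum.
P(-4) = (1)·e^(4) ≈ 54.5982.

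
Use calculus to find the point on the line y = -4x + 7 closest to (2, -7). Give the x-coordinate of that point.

58/17

Minimize D(x)^2 = (x - 2)^2 + (-4x + 14)^2.
d/dx[D^2] = 2(x - 2) + 2·(-4)·(-4x + 14) = 0 ⇒ x = 58/17.
Then y = -113/17 and the distance is √(36/17) ≈ 1.4552.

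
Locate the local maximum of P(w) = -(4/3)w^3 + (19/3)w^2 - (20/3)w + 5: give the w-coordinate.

5/2

P'(w) = -4w^2 + (38/3)w - 20/3. Setting P'(w) = 0 gives w ∈ {2/3, 5/2}.
Second-derivative test with P''(w) = -8w + 38/3: P''(2/3) = 22/3 > 0 ⇒ local minimum; P''(5/2) = -22/3 < 0 ⇒ local maximum.
Thus P has its local maximum at w = 5/2, with value 85/12.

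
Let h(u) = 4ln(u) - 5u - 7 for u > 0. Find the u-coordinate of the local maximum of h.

h'(u) = 4/u − 5 = 0 gives u = 4/5.
h''(u) = -4/u², which is negative for u > 0, so this is a local maximum.
h(4/5) = 4·ln(4/5) - 4 - 7 ≈ -11.8926.

4/5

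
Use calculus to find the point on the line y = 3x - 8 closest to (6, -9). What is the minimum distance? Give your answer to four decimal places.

Minimize D(x)^2 = (x - 6)^2 + (3x + 1)^2.
d/dx[D^2] = 2(x - 6) + 2·3·(3x + 1) = 0 ⇒ x = 3/10.
Then y = -71/10 and the distance is √(361/10) ≈ 6.0083.

6.0083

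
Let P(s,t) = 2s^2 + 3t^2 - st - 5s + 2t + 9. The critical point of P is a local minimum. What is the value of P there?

∂P/∂s = 4s - t - 5 = 0 and ∂P/∂t = -s + 6t + 2 = 0, so (s, t) = (28/23, -3/23).
The Hessian has P_{ss} = 4, P_{tt} = 6, P_{st} = -1, giving D = 23 > 0 with P_{ss} > 0, so the point is a local minimum.
P(28/23, -3/23) = 134/23.

134/23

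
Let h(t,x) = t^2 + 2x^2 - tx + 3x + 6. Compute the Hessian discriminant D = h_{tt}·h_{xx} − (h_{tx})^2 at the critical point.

7

∂h/∂t = 2t - x = 0 and ∂h/∂x = -t + 4x + 3 = 0, so (t, x) = (-3/7, -6/7).
The Hessian has h_{tt} = 2, h_{xx} = 4, h_{tx} = -1, giving D = 7 > 0 with h_{tt} > 0, so the point is a local minimum.
D = (2)·(4) − (-1)^2 = 7.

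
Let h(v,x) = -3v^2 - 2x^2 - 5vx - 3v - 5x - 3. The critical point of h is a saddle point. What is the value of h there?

∂h/∂v = -6v - 5x - 3 = 0 and ∂h/∂x = -5v - 4x - 5 = 0, so (v, x) = (-13, 15).
The Hessian has h_{vv} = -6, h_{xx} = -4, h_{vx} = -5, giving D = -1 < 0, so the point is a saddle point.
h(-13, 15) = -21.

-21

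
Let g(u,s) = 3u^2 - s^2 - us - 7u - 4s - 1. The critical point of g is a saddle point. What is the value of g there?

14/13

∂g/∂u = 6u - s - 7 = 0 and ∂g/∂s = -u - 2s - 4 = 0, so (u, s) = (10/13, -31/13).
The Hessian has g_{uu} = 6, g_{ss} = -2, g_{us} = -1, giving D = -13 < 0, so the point is a saddle point.
g(10/13, -31/13) = 14/13.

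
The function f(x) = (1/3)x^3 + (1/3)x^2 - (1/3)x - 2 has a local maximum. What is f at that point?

f'(x) = x^2 + (2/3)x - 1/3 = 0 at x = -1, 1/3.
Since f''(x) = 2x + 2/3, we get f''(-1) = -4/3 < 0 ⇒ local maximum; f''(1/3) = 4/3 > 0 ⇒ local minimum.
The local maximum is f(-1) = -5/3.

-5/3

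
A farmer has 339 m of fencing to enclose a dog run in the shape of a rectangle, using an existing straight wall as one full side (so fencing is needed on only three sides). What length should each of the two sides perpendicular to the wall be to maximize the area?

Let the sides perpendicular to the wall have length x and the parallel side y, so 2x + y = 339 and the area is A = xy = x(339 − 2x).
A'(x) = 339 − 4x = 0 gives x = 339/4, and A''(x) = −4 < 0 confirms a maximum.
Then y = 339 − 2·339/4 = 339/2 and A = 114921/8.

339/4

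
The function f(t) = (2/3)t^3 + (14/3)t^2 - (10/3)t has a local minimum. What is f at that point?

-46/81

f'(t) = 2t^2 + (28/3)t - 10/3. Setting f'(t) = 0 gives t ∈ {-5, 1/3}.
Since f''(t) = 4t + 28/3, we get f''(-5) = -32/3 < 0 ⇒ local maximum; f''(1/3) = 32/3 > 0 ⇒ local minimum.
The local minimum is f(1/3) = -46/81.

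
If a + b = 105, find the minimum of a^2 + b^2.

11025/2

With a + b = 105, a^2 + b^2 = a^2 + (105 − a)^2.
The derivative 2a − 2(105 − a) = 4a − 210 vanishes at a = 105/2; second derivative 4 > 0, a minimum.
The minimum is 2·(105/2)^2 = 11025/2.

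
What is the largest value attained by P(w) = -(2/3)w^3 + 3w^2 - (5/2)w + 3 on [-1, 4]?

Differentiating, P'(w) = -2w^2 + 6w - 5/2; which vanishes at w = 1/2 and w = 5/2.
Compare values at every candidate in [-1, 4]: P(-1) = 55/6, P(1/2) = 29/12, P(5/2) = 61/12, P(4) = -5/3.
The maximum over the interval is 55/6, attained at w = -1.

55/6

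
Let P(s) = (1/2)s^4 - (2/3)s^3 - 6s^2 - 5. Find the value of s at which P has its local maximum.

0

P'(s) = 2s^3 - 2s^2 - 12s = 0 at s = -2, 0, 3.
P''(s) = 6s^2 - 4s - 12. P''(-2) = 20 > 0 ⇒ local minimum; P''(0) = -12 < 0 ⇒ local maximum; P''(3) = 30 > 0 ⇒ local minimum.
Thus P has its local maximum at s = 0, with value -5.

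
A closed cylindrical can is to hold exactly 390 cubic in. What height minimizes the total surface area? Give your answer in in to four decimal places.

With radius r and height h, πr²h = 390 so h = 390/(πr²), and S(r) = 2πr² + 2πrh = 2πr² + 2·390/r.
S'(r) = 4πr − 2·390/r² = 0 ⇒ r³ = 390/(2π), so r ≈ 3.9594 and h = 2r ≈ 7.9188.
S''(r) = 4π + 4·390/r³ > 0, so this is the minimum; S ≈ 295.5001.

7.9188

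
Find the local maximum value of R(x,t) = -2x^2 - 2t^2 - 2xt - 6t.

6

∂R/∂x = -4x - 2t = 0 and ∂R/∂t = -2x - 4t - 6 = 0, so (x, t) = (1, -2).
The Hessian has R_{xx} = -4, R_{tt} = -4, R_{xt} = -2, giving D = 12 > 0 with R_{xx} < 0, so the point is a local maximum.
R(1, -2) = 6.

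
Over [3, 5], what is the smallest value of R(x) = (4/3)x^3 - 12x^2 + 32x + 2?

70/3

The derivative is 4x^2 - 24x + 32, whose only zero in [3, 5] is x = 4.
Compare values at every candidate in [3, 5]: R(3) = 26; R(4) = 70/3; R(5) = 86/3.
Hence the absolute minimum is 70/3 at x = 4.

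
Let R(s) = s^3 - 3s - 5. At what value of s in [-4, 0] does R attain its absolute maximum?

-1

Differentiating, R'(s) = 3s^2 - 3; whose only zero in [-4, 0] is s = -1.
Evaluating at the critical points and endpoints: R(-4) = -57, R(-1) = -3, R(0) = -5.
The maximum over the interval is -3, attained at s = -1.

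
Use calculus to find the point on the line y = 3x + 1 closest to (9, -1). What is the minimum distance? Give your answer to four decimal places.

Minimize D(x)^2 = (x - 9)^2 + (3x + 2)^2.
d/dx[D^2] = 2(x - 9) + 2·3·(3x + 2) = 0 ⇒ x = 3/10.
Then y = 19/10 and the distance is √(841/10) ≈ 9.1706.

9.1706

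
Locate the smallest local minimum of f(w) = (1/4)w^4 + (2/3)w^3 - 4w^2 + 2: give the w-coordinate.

f'(w) = w^3 + 2w^2 - 8w = 0 at w = -4, 0, 2.
f''(w) = 3w^2 + 4w - 8. f''(-4) = 24 > 0 ⇒ local minimum; f''(0) = -8 < 0 ⇒ local maximum; f''(2) = 12 > 0 ⇒ local minimum.
The smallest local minimum is f(-4) = -122/3.

-4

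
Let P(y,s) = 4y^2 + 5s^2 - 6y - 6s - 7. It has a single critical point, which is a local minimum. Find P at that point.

-221/20

∂P/∂y = 8y - 6 = 0 and ∂P/∂s = 10s - 6 = 0, so (y, s) = (3/4, 3/5).
The Hessian has P_{yy} = 8, P_{ss} = 10, P_{ys} = 0, giving D = 80 > 0 with P_{yy} > 0, so the point is a local minimum.
P(3/4, 3/5) = -221/20.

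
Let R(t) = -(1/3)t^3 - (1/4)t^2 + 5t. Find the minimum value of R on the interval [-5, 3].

R'(t) = -t^2 - (1/2)t + 5, which vanishes at t = -5/2 and t = 2.
Compare values at every candidate in [-5, 3]: R(-5) = 125/12,  R(-5/2) = -425/48,  R(2) = 19/3,  R(3) = 15/4.
So the minimum is R(-5/2) = -425/48.

-425/48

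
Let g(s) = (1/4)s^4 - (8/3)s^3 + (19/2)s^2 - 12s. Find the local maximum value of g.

g'(s) = s^3 - 8s^2 + 19s - 12 = 0 at s = 1, 3, 4.
Second-derivative test with g''(s) = 3s^2 - 16s + 19: g''(1) = 6 > 0 ⇒ local minimum; g''(3) = -2 < 0 ⇒ local maximum; g''(4) = 3 > 0 ⇒ local minimum.
Thus g has its local maximum at s = 3, with value -9/4.

-9/4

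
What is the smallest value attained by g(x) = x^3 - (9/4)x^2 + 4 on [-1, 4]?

Differentiating, g'(x) = 3x^2 - (9/2)x; which vanishes at x = 0 and x = 3/2.
Candidates: g(-1) = 3/4,  g(0) = 4,  g(3/2) = 37/16,  g(4) = 32.
So the minimum is g(-1) = 3/4.

3/4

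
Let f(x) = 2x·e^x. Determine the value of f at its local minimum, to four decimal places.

f'(x) = 2·e^x + (2x)·1·e^x = (2x + 2)·e^x. Since e^x > 0, the only critical point is x = -1.
f''(-1) has the same sign as 2 > 0, so this is a local minimum.
f(-1) = (-2)·e^(-1) ≈ -0.7358.

-0.7358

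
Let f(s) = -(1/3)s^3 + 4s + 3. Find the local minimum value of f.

f'(s) = -s^2 + 4. Setting f'(s) = 0 gives s ∈ {-2, 2}.
Second-derivative test with f''(s) = -2s: f''(-2) = 4 > 0 ⇒ local minimum; f''(2) = -4 < 0 ⇒ local maximum.
Thus f has its local minimum at s = -2, with value -7/3.

-7/3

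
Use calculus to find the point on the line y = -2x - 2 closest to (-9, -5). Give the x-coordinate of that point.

Minimize D(x)^2 = (x + 9)^2 + (-2x + 3)^2.
d/dx[D^2] = 2(x + 9) + 2·(-2)·(-2x + 3) = 0 ⇒ x = -3/5.
Then y = -4/5 and the distance is √(441/5) ≈ 9.3915.

-3/5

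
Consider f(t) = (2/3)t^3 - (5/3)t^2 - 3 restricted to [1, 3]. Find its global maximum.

0

f'(t) = 2t^2 - (10/3)t, whose only zero in [1, 3] is t = 5/3.
Candidates: f(1) = -4; f(5/3) = -368/81; f(3) = 0.
Hence the absolute maximum is 0 at t = 3.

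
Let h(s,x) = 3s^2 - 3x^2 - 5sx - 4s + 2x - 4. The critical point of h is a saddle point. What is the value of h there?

∂h/∂s = 6s - 5x - 4 = 0 and ∂h/∂x = -5s - 6x + 2 = 0, so (s, x) = (34/61, -8/61).
The Hessian has h_{ss} = 6, h_{xx} = -6, h_{sx} = -5, giving D = -61 < 0, so the point is a saddle point.
h(34/61, -8/61) = -320/61.

-320/61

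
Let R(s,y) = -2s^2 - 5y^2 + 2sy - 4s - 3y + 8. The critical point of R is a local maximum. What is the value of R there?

∂R/∂s = -4s + 2y - 4 = 0 and ∂R/∂y = 2s - 10y - 3 = 0, so (s, y) = (-23/18, -5/9).
The Hessian has R_{ss} = -4, R_{yy} = -10, R_{sy} = 2, giving D = 36 > 0 with R_{ss} < 0, so the point is a local maximum.
R(-23/18, -5/9) = 205/18.

205/18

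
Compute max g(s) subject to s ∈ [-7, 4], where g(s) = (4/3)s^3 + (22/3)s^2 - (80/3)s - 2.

148

The derivative is 4s^2 + (44/3)s - 80/3, which vanishes at s = -5 and s = 4/3.
Evaluating at the critical points and endpoints: g(-7) = 260/3,  g(-5) = 148,  g(4/3) = -1730/81,  g(4) = 94.
The maximum over the interval is 148, attained at s = -5.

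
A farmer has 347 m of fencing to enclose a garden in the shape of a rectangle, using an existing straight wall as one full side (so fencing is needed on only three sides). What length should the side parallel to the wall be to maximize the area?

Let the sides perpendicular to the wall have length x and the parallel side y, so 2x + y = 347 and the area is A = xy = x(347 − 2x).
A'(x) = 347 − 4x = 0 gives x = 347/4, and A''(x) = −4 < 0 confirms a maximum.
Then y = 347 − 2·347/4 = 347/2 and A = 120409/8.

347/2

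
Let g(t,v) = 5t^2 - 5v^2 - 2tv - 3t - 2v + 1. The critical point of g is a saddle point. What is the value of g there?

∂g/∂t = 10t - 2v - 3 = 0 and ∂g/∂v = -2t - 10v - 2 = 0, so (t, v) = (1/4, -1/4).
The Hessian has g_{tt} = 10, g_{vv} = -10, g_{tv} = -2, giving D = -104 < 0, so the point is a saddle point.
g(1/4, -1/4) = 7/8.

7/8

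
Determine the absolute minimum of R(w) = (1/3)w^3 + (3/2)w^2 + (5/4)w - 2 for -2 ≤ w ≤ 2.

-55/24

Differentiating, R'(w) = w^2 + 3w + 5/4; whose only zero in [-2, 2] is w = -1/2.
Evaluating at the critical points and endpoints: R(-2) = -7/6,  R(-1/2) = -55/24,  R(2) = 55/6.
So the minimum is R(-1/2) = -55/24.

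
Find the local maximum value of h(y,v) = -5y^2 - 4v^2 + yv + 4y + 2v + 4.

∂h/∂y = -10y + v + 4 = 0 and ∂h/∂v = y - 8v + 2 = 0, so (y, v) = (34/79, 24/79).
The Hessian has h_{yy} = -10, h_{vv} = -8, h_{yv} = 1, giving D = 79 > 0 with h_{yy} < 0, so the point is a local maximum.
h(34/79, 24/79) = 408/79.

408/79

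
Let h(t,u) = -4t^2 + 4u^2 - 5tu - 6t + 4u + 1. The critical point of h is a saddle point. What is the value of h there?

∂h/∂t = -8t - 5u - 6 = 0 and ∂h/∂u = -5t + 8u + 4 = 0, so (t, u) = (-28/89, -62/89).
The Hessian has h_{tt} = -8, h_{uu} = 8, h_{tu} = -5, giving D = -89 < 0, so the point is a saddle point.
h(-28/89, -62/89) = 49/89.

49/89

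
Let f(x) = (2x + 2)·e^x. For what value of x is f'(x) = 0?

f'(x) = 2·e^x + (2x + 2)·1·e^x = (2x + 4)·e^x. Since e^x > 0, the only critical point is x = -2.
f''(-2) has the same sign as 2 > 0, so this is a local minimum.
f(-2) = (-2)·e^(-2) ≈ -0.2707.

-2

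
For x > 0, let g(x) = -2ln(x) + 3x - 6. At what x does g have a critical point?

2/3

g'(x) = -2/x + 3 = 0 gives x = 2/3.
g''(x) = 2/x², which is positive for x > 0, so this is a local minimum.
g(2/3) = -2·ln(2/3) + 2 - 6 ≈ -3.1891.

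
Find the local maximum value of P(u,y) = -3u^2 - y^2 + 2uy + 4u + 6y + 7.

∂P/∂u = -6u + 2y + 4 = 0 and ∂P/∂y = 2u - 2y + 6 = 0, so (u, y) = (5/2, 11/2).
The Hessian has P_{uu} = -6, P_{yy} = -2, P_{uy} = 2, giving D = 8 > 0 with P_{uu} < 0, so the point is a local maximum.
P(5/2, 11/2) = 57/2.

57/2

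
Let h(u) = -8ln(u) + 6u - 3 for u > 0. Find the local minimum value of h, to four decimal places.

h'(u) = -8/u + 6 = 0 gives u = 4/3.
h''(u) = 8/u², which is positive for u > 0, so this is a local minimum.
h(4/3) = -8·ln(4/3) + 8 - 3 ≈ 2.6985.

2.6985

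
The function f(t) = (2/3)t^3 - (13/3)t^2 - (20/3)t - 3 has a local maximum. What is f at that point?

f'(t) = 2t^2 - (26/3)t - 20/3 = 0 at t = -2/3, 5.
Since f''(t) = 4t - 26/3, we get f''(-2/3) = -34/3 < 0 ⇒ local maximum; f''(5) = 34/3 > 0 ⇒ local minimum.
Thus f has its local maximum at t = -2/3, with value -55/81.

-55/81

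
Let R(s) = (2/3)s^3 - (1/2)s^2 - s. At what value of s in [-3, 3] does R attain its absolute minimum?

R'(s) = 2s^2 - s - 1, which vanishes at s = -1/2 and s = 1.
Compare values at every candidate in [-3, 3]: R(-3) = -39/2, R(-1/2) = 7/24, R(1) = -5/6, R(3) = 21/2.
Hence the absolute minimum is -39/2 at s = -3.

-3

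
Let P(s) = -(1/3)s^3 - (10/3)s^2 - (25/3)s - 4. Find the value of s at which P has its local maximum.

-5/3

P'(s) = -s^2 - (20/3)s - 25/3 = 0 at s = -5, -5/3.
Second-derivative test with P''(s) = -2s - 20/3: P''(-5) = 10/3 > 0 ⇒ local minimum; P''(-5/3) = -10/3 < 0 ⇒ local maximum.
The local maximum is P(-5/3) = 176/81.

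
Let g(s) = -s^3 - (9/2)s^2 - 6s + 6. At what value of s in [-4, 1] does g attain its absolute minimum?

1

g'(s) = -3s^2 - 9s - 6, which vanishes at s = -2 and s = -1.
Compare values at every candidate in [-4, 1]: g(-4) = 22; g(-2) = 8; g(-1) = 17/2; g(1) = -11/2.
The minimum over the interval is -11/2, attained at s = 1.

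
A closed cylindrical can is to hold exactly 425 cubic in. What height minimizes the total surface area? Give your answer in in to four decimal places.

With radius r and height h, πr²h = 425 so h = 425/(πr²), and S(r) = 2πr² + 2πrh = 2πr² + 2·425/r.
S'(r) = 4πr − 2·425/r² = 0 ⇒ r³ = 425/(2π), so r ≈ 4.0745 and h = 2r ≈ 8.1489.
S''(r) = 4π + 4·425/r³ > 0, so this is the minimum; S ≈ 312.9252.

8.1489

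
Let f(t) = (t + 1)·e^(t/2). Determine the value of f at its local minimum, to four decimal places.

-0.4463

Differentiating with the product rule gives f'(t) = ((1/2)t + 3/2)·e^(t/2). Since e^(t/2) > 0, the only critical point is t = -3.
f''(-3) has the same sign as 1/2 > 0, so this is a local minimum.
f(-3) = (-2)·e^(-3/2) ≈ -0.4463.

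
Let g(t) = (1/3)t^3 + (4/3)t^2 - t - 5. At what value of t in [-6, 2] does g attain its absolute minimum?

The derivative is t^2 + (8/3)t - 1, which vanishes at t = -3 and t = 1/3.
Candidates: g(-6) = -23; g(-3) = 1; g(1/3) = -419/81; g(2) = 1.
So the minimum is g(-6) = -23.

-6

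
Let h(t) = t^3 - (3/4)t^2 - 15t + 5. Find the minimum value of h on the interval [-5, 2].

-255/4

The derivative is 3t^2 - (3/2)t - 15, whose only zero in [-5, 2] is t = -2.
Candidates: h(-5) = -255/4,  h(-2) = 24,  h(2) = -20.
Hence the absolute minimum is -255/4 at t = -5.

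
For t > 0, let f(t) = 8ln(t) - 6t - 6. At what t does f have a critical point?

4/3

f'(t) = 8/t − 6 = 0 gives t = 4/3.
f''(t) = -8/t², which is negative for t > 0, so this is a local maximum.
f(4/3) = 8·ln(4/3) - 8 - 6 ≈ -11.6985.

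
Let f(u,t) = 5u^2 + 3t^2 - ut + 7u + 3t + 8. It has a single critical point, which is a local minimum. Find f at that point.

259/59

∂f/∂u = 10u - t + 7 = 0 and ∂f/∂t = -u + 6t + 3 = 0, so (u, t) = (-45/59, -37/59).
The Hessian has f_{uu} = 10, f_{tt} = 6, f_{ut} = -1, giving D = 59 > 0 with f_{uu} > 0, so the point is a local minimum.
f(-45/59, -37/59) = 259/59.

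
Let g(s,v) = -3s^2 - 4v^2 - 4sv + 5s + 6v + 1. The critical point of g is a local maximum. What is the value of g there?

15/4

∂g/∂s = -6s - 4v + 5 = 0 and ∂g/∂v = -4s - 8v + 6 = 0, so (s, v) = (1/2, 1/2).
The Hessian has g_{ss} = -6, g_{vv} = -8, g_{sv} = -4, giving D = 32 > 0 with g_{ss} < 0, so the point is a local maximum.
g(1/2, 1/2) = 15/4.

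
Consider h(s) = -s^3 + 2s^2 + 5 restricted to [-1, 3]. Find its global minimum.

-4

Differentiating, h'(s) = -3s^2 + 4s; which vanishes at s = 0 and s = 4/3.
Candidates: h(-1) = 8,  h(0) = 5,  h(4/3) = 167/27,  h(3) = -4.
The minimum over the interval is -4, attained at s = 3.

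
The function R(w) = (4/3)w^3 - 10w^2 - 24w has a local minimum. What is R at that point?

-216

R'(w) = 4w^2 - 20w - 24 = 0 at w = -1, 6.
Second-derivative test with R''(w) = 8w - 20: R''(-1) = -28 < 0 ⇒ local maximum; R''(6) = 28 > 0 ⇒ local minimum.
So the local minimum value is R(6) = -216.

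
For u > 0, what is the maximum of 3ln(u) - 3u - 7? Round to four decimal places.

R'(u) = 3/u − 3 = 0 gives u = 1.
R''(u) = -3/u², which is negative for u > 0, so this is a local maximum.
R(1) = 3·ln(1) - 3 - 7 ≈ -10.0000.

-10.0000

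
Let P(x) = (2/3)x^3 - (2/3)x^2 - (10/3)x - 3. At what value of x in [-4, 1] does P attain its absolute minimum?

P'(x) = 2x^2 - (4/3)x - 10/3, whose only zero in [-4, 1] is x = -1.
Candidates: P(-4) = -43, P(-1) = -1, P(1) = -19/3.
So the minimum is P(-4) = -43.

-4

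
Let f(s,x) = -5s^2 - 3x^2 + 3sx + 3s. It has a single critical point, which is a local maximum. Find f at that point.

9/17

∂f/∂s = -10s + 3x + 3 = 0 and ∂f/∂x = 3s - 6x = 0, so (s, x) = (6/17, 3/17).
The Hessian has f_{ss} = -10, f_{xx} = -6, f_{sx} = 3, giving D = 51 > 0 with f_{ss} < 0, so the point is a local maximum.
f(6/17, 3/17) = 9/17.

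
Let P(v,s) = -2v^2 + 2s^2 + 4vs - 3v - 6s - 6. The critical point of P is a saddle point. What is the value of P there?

-159/16

∂P/∂v = -4v + 4s - 3 = 0 and ∂P/∂s = 4v + 4s - 6 = 0, so (v, s) = (3/8, 9/8).
The Hessian has P_{vv} = -4, P_{ss} = 4, P_{vs} = 4, giving D = -32 < 0, so the point is a saddle point.
P(3/8, 9/8) = -159/16.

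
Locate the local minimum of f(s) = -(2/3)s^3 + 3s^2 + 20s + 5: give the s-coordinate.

Critical points: f'(s) = -2s^2 + 6s + 20 vanishes at s = -2, 5.
Since f''(s) = -4s + 6, we get f''(-2) = 14 > 0 ⇒ local minimum; f''(5) = -14 < 0 ⇒ local maximum.
Thus f has its local minimum at s = -2, with value -53/3.

-2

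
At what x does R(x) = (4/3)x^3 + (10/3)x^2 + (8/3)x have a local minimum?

-2/3

R'(x) = 4x^2 + (20/3)x + 8/3. Setting R'(x) = 0 gives x ∈ {-1, -2/3}.
Since R''(x) = 8x + 20/3, we get R''(-1) = -4/3 < 0 ⇒ local maximum; R''(-2/3) = 4/3 > 0 ⇒ local minimum.
So the local minimum value is R(-2/3) = -56/81.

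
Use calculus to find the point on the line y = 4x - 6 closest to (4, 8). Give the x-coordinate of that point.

60/17

Minimize D(x)^2 = (x - 4)^2 + (4x - 14)^2.
d/dx[D^2] = 2(x - 4) + 2·4·(4x - 14) = 0 ⇒ x = 60/17.
Then y = 138/17 and the distance is √(4/17) ≈ 0.4851.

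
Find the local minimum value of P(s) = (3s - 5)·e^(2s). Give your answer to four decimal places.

-15.4684

Differentiating with the product rule gives P'(s) = (6s - 7)·e^(2s). Since e^(2s) > 0, the only critical point is s = 7/6.
P''(7/6) has the same sign as 6 > 0, so this is a local minimum.
P(7/6) = (-3/2)·e^(7/3) ≈ -15.4684.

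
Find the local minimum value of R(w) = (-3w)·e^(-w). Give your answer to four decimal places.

-1.1036

By the product rule, R'(w) = (3w - 3)·e^(-w). Since e^(-w) > 0, the only critical point is w = 1.
R''(1) has the same sign as 3 > 0, so this is a local minimum.
R(1) = (-3)·e^(-1) ≈ -1.1036.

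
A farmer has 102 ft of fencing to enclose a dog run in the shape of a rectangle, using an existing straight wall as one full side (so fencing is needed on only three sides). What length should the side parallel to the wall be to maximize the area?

Let the sides perpendicular to the wall have length x and the parallel side y, so 2x + y = 102 and the area is A = xy = x(102 − 2x).
A'(x) = 102 − 4x = 0 gives x = 51/2, and A''(x) = −4 < 0 confirms a maximum.
Then y = 102 − 2·51/2 = 51 and A = 2601/2.

51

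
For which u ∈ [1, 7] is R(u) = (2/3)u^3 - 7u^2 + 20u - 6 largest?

Differentiating, R'(u) = 2u^2 - 14u + 20; which vanishes at u = 2 and u = 5.
Candidates: R(1) = 23/3; R(2) = 34/3; R(5) = 7/3; R(7) = 59/3.
Hence the absolute maximum is 59/3 at u = 7.

7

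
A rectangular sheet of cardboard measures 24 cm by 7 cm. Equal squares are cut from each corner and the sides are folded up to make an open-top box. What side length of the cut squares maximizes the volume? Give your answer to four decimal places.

1.6037

With cut size x, the volume is V(x) = x(24 − 2x)(7 − 2x) for 0 < x < 3.5.
V'(x) = 12x^2 − 124x + 168. Setting V'(x) = 0 gives x ≈ 1.6037 (the root in (0, 3.5)).
V''(x) = 24x − 124 is negative there, so this is the maximum; V ≈ 126.4646.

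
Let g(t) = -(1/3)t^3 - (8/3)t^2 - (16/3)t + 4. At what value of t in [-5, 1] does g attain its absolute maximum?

g'(t) = -t^2 - (16/3)t - 16/3, which vanishes at t = -4 and t = -4/3.
Evaluating at the critical points and endpoints: g(-5) = 17/3, g(-4) = 4, g(-4/3) = 580/81, g(1) = -13/3.
Hence the absolute maximum is 580/81 at t = -4/3.

-4/3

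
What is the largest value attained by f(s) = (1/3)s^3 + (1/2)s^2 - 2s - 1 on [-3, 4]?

61/3

f'(s) = s^2 + s - 2, which vanishes at s = -2 and s = 1.
Compare values at every candidate in [-3, 4]: f(-3) = 1/2, f(-2) = 7/3, f(1) = -13/6, f(4) = 61/3.
So the maximum is f(4) = 61/3.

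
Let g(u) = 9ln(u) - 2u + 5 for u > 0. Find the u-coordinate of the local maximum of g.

9/2

g'(u) = 9/u − 2 = 0 gives u = 9/2.
g''(u) = -9/u², which is negative for u > 0, so this is a local maximum.
g(9/2) = 9·ln(9/2) - 9 + 5 ≈ 9.5367.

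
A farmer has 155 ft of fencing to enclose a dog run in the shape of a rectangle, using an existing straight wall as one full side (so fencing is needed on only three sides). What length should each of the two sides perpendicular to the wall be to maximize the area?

155/4

Let the sides perpendicular to the wall have length x and the parallel side y, so 2x + y = 155 and the area is A = xy = x(155 − 2x).
A'(x) = 155 − 4x = 0 gives x = 155/4, and A''(x) = −4 < 0 confirms a maximum.
Then y = 155 − 2·155/4 = 155/2 and A = 24025/8.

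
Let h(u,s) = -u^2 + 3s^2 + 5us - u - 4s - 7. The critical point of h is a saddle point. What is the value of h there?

∂h/∂u = -2u + 5s - 1 = 0 and ∂h/∂s = 5u + 6s - 4 = 0, so (u, s) = (14/37, 13/37).
The Hessian has h_{uu} = -2, h_{ss} = 6, h_{us} = 5, giving D = -37 < 0, so the point is a saddle point.
h(14/37, 13/37) = -292/37.

-292/37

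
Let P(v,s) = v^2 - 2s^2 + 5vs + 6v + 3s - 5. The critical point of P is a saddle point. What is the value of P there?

-106/11

∂P/∂v = 2v + 5s + 6 = 0 and ∂P/∂s = 5v - 4s + 3 = 0, so (v, s) = (-13/11, -8/11).
The Hessian has P_{vv} = 2, P_{ss} = -4, P_{vs} = 5, giving D = -33 < 0, so the point is a saddle point.
P(-13/11, -8/11) = -106/11.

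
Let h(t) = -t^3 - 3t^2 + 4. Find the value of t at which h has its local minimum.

h'(t) = -3t^2 - 6t = 0 at t = -2, 0.
Second-derivative test with h''(t) = -6t - 6: h''(-2) = 6 > 0 ⇒ local minimum; h''(0) = -6 < 0 ⇒ local maximum.
Thus h has its local minimum at t = -2, with value 0.

-2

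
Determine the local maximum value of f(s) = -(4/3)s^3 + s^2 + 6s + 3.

f'(s) = -4s^2 + 2s + 6. Setting f'(s) = 0 gives s ∈ {-1, 3/2}.
Second-derivative test with f''(s) = -8s + 2: f''(-1) = 10 > 0 ⇒ local minimum; f''(3/2) = -10 < 0 ⇒ local maximum.
The local maximum is f(3/2) = 39/4.

39/4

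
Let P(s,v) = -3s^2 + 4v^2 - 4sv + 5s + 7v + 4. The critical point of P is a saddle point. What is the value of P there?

349/64

∂P/∂s = -6s - 4v + 5 = 0 and ∂P/∂v = -4s + 8v + 7 = 0, so (s, v) = (17/16, -11/32).
The Hessian has P_{ss} = -6, P_{vv} = 8, P_{sv} = -4, giving D = -64 < 0, so the point is a saddle point.
P(17/16, -11/32) = 349/64.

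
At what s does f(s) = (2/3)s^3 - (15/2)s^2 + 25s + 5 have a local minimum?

5

f'(s) = 2s^2 - 15s + 25. Setting f'(s) = 0 gives s ∈ {5/2, 5}.
Since f''(s) = 4s - 15, we get f''(5/2) = -5 < 0 ⇒ local maximum; f''(5) = 5 > 0 ⇒ local minimum.
Thus f has its local minimum at s = 5, with value 155/6.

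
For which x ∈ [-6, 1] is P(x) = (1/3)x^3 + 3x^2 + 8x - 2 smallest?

Differentiating, P'(x) = x^2 + 6x + 8; which vanishes at x = -4 and x = -2.
Compare values at every candidate in [-6, 1]: P(-6) = -14; P(-4) = -22/3; P(-2) = -26/3; P(1) = 28/3.
So the minimum is P(-6) = -14.

-6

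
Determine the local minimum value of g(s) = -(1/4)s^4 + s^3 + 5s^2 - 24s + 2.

-22

g'(s) = -s^3 + 3s^2 + 10s - 24 = 0 at s = -3, 2, 4.
Second-derivative test with g''(s) = -3s^2 + 6s + 10: g''(-3) = -35 < 0 ⇒ local maximum; g''(2) = 10 > 0 ⇒ local minimum; g''(4) = -14 < 0 ⇒ local maximum.
Thus g has its local minimum at s = 2, with value -22.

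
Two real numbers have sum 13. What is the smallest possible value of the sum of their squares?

With a + b = 13, a^2 + b^2 = a^2 + (13 − a)^2.
The derivative 2a − 2(13 − a) = 4a − 26 vanishes at a = 13/2; second derivative 4 > 0, a minimum.
The minimum is 2·(13/2)^2 = 169/2.

169/2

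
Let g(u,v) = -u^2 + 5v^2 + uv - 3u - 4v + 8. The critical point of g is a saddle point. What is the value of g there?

185/21

∂g/∂u = -2u + v - 3 = 0 and ∂g/∂v = u + 10v - 4 = 0, so (u, v) = (-26/21, 11/21).
The Hessian has g_{uu} = -2, g_{vv} = 10, g_{uv} = 1, giving D = -21 < 0, so the point is a saddle point.
g(-26/21, 11/21) = 185/21.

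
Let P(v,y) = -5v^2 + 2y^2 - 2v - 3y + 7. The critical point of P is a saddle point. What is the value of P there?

243/40

∂P/∂v = -10v - 2 = 0 and ∂P/∂y = 4y - 3 = 0, so (v, y) = (-1/5, 3/4).
The Hessian has P_{vv} = -10, P_{yy} = 4, P_{vy} = 0, giving D = -40 < 0, so the point is a saddle point.
P(-1/5, 3/4) = 243/40.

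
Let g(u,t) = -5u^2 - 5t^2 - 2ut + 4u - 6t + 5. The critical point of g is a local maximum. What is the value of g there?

197/24

∂g/∂u = -10u - 2t + 4 = 0 and ∂g/∂t = -2u - 10t - 6 = 0, so (u, t) = (13/24, -17/24).
The Hessian has g_{uu} = -10, g_{tt} = -10, g_{ut} = -2, giving D = 96 > 0 with g_{uu} < 0, so the point is a local maximum.
g(13/24, -17/24) = 197/24.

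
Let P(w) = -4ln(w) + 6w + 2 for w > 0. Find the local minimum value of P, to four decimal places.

P'(w) = -4/w + 6 = 0 gives w = 2/3.
P''(w) = 4/w², which is positive for w > 0, so this is a local minimum.
P(2/3) = -4·ln(2/3) + 4 + 2 ≈ 7.6219.

7.6219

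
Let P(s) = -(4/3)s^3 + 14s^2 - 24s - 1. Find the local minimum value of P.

-37/3

P'(s) = -4s^2 + 28s - 24. Setting P'(s) = 0 gives s ∈ {1, 6}.
P''(s) = -8s + 28. P''(1) = 20 > 0 ⇒ local minimum; P''(6) = -20 < 0 ⇒ local maximum.
Thus P has its local minimum at s = 1, with value -37/3.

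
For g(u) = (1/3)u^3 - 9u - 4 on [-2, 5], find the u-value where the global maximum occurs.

-2

Differentiating, g'(u) = u^2 - 9; whose only zero in [-2, 5] is u = 3.
Compare values at every candidate in [-2, 5]: g(-2) = 34/3, g(3) = -22, g(5) = -22/3.
Hence the absolute maximum is 34/3 at u = -2.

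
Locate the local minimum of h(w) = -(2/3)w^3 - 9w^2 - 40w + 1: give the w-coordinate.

-5

Critical points: h'(w) = -2w^2 - 18w - 40 vanishes at w = -5, -4.
h''(w) = -4w - 18. h''(-5) = 2 > 0 ⇒ local minimum; h''(-4) = -2 < 0 ⇒ local maximum.
The local minimum is h(-5) = 178/3.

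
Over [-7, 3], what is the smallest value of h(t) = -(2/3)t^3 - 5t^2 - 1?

-64

h'(t) = -2t^2 - 10t, which vanishes at t = -5 and t = 0.
Candidates: h(-7) = -52/3, h(-5) = -128/3, h(0) = -1, h(3) = -64.
Hence the absolute minimum is -64 at t = 3.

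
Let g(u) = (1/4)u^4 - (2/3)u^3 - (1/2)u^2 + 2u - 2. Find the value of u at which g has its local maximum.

1

g'(u) = u^3 - 2u^2 - u + 2 = 0 at u = -1, 1, 2.
Since g''(u) = 3u^2 - 4u - 1, we get g''(-1) = 6 > 0 ⇒ local minimum; g''(1) = -2 < 0 ⇒ local maximum; g''(2) = 3 > 0 ⇒ local minimum.
So the local maximum value is g(1) = -11/12.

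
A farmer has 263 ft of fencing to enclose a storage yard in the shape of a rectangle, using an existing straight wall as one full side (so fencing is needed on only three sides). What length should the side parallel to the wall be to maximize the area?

Let the sides perpendicular to the wall have length x and the parallel side y, so 2x + y = 263 and the area is A = xy = x(263 − 2x).
A'(x) = 263 − 4x = 0 gives x = 263/4, and A''(x) = −4 < 0 confirms a maximum.
Then y = 263 − 2·263/4 = 263/2 and A = 69169/8.

263/2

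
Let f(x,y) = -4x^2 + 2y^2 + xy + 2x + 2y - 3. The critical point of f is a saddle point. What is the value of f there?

∂f/∂x = -8x + y + 2 = 0 and ∂f/∂y = x + 4y + 2 = 0, so (x, y) = (2/11, -6/11).
The Hessian has f_{xx} = -8, f_{yy} = 4, f_{xy} = 1, giving D = -33 < 0, so the point is a saddle point.
f(2/11, -6/11) = -37/11.

-37/11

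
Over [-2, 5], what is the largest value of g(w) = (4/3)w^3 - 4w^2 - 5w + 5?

140/3

The derivative is 4w^2 - 8w - 5, which vanishes at w = -1/2 and w = 5/2.
Evaluating at the critical points and endpoints: g(-2) = -35/3; g(-1/2) = 19/3; g(5/2) = -35/3; g(5) = 140/3.
The maximum over the interval is 140/3, attained at w = 5.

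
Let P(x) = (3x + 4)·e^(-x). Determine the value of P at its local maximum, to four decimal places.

4.1868

P'(x) = 3·e^(-x) + (3x + 4)·(-1)·e^(-x) = (-3x - 1)·e^(-x). Since e^(-x) > 0, the only critical point is x = -1/3.
P''(-1/3) has the same sign as -3 < 0, so this is a local maximum.
P(-1/3) = (3)·e^(1/3) ≈ 4.1868.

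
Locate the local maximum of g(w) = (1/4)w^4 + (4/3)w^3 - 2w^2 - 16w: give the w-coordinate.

g'(w) = w^3 + 4w^2 - 4w - 16. Setting g'(w) = 0 gives w ∈ {-4, -2, 2}.
Second-derivative test with g''(w) = 3w^2 + 8w - 4: g''(-4) = 12 > 0 ⇒ local minimum; g''(-2) = -8 < 0 ⇒ local maximum; g''(2) = 24 > 0 ⇒ local minimum.
Thus g has its local maximum at w = -2, with value 52/3.

-2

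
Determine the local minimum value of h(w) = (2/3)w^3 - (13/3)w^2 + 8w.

3

Critical points: h'(w) = 2w^2 - (26/3)w + 8 vanishes at w = 4/3, 3.
Since h''(w) = 4w - 26/3, we get h''(4/3) = -10/3 < 0 ⇒ local maximum; h''(3) = 10/3 > 0 ⇒ local minimum.
The local minimum is h(3) = 3.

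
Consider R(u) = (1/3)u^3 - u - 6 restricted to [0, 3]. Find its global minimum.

-20/3

R'(u) = u^2 - 1, whose only zero in [0, 3] is u = 1.
Evaluating at the critical points and endpoints: R(0) = -6,  R(1) = -20/3,  R(3) = 0.
The minimum over the interval is -20/3, attained at u = 1.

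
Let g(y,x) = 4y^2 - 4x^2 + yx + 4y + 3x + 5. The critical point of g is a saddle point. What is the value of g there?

∂g/∂y = 8y + x + 4 = 0 and ∂g/∂x = y - 8x + 3 = 0, so (y, x) = (-7/13, 4/13).
The Hessian has g_{yy} = 8, g_{xx} = -8, g_{yx} = 1, giving D = -65 < 0, so the point is a saddle point.
g(-7/13, 4/13) = 57/13.

57/13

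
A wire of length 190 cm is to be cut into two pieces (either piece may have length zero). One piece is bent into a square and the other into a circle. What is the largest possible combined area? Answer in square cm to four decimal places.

Let x be the length used for the square. Square side x/4; circle radius (190−x)/(2π).
A(x) = (x/4)² + π·((190−x)/(2π))² = x²/16 + (190−x)²/(4π) for 0 ≤ x ≤ 190. A'(x) = x/8 − (190−x)/(2π) = 0 gives x = 4·190/(π+4) ≈ 106.4188.
A'' > 0, so the interior critical point is a minimum; the maximum is at an endpoint. A(0) = 2872.7467 and A(190) = 2256.2500, so the largest area is 2872.7467.

2872.7467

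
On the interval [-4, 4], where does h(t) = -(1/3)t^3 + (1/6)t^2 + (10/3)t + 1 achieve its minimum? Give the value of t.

Differentiating, h'(t) = -t^2 + (1/3)t + 10/3; which vanishes at t = -5/3 and t = 2.
Candidates: h(-4) = 35/3; h(-5/3) = -413/162; h(2) = 17/3; h(4) = -13/3.
So the minimum is h(4) = -13/3.

4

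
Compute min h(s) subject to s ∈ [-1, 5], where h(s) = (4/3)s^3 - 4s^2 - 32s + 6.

The derivative is 4s^2 - 8s - 32, whose only zero in [-1, 5] is s = 4.
Evaluating at the critical points and endpoints: h(-1) = 98/3,  h(4) = -302/3,  h(5) = -262/3.
Hence the absolute minimum is -302/3 at s = 4.

-302/3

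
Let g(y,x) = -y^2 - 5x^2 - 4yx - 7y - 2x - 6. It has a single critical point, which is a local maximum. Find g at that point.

169/4

∂g/∂y = -2y - 4x - 7 = 0 and ∂g/∂x = -4y - 10x - 2 = 0, so (y, x) = (-31/2, 6).
The Hessian has g_{yy} = -2, g_{xx} = -10, g_{yx} = -4, giving D = 4 > 0 with g_{yy} < 0, so the point is a local maximum.
g(-31/2, 6) = 169/4.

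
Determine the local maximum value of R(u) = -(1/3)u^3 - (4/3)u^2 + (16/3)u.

R'(u) = -u^2 - (8/3)u + 16/3. Setting R'(u) = 0 gives u ∈ {-4, 4/3}.
Second-derivative test with R''(u) = -2u - 8/3: R''(-4) = 16/3 > 0 ⇒ local minimum; R''(4/3) = -16/3 < 0 ⇒ local maximum.
The local maximum is R(4/3) = 320/81.

320/81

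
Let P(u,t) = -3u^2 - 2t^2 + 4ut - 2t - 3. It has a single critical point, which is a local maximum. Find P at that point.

∂P/∂u = -6u + 4t = 0 and ∂P/∂t = 4u - 4t - 2 = 0, so (u, t) = (-1, -3/2).
The Hessian has P_{uu} = -6, P_{tt} = -4, P_{ut} = 4, giving D = 8 > 0 with P_{uu} < 0, so the point is a local maximum.
P(-1, -3/2) = -3/2.

-3/2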